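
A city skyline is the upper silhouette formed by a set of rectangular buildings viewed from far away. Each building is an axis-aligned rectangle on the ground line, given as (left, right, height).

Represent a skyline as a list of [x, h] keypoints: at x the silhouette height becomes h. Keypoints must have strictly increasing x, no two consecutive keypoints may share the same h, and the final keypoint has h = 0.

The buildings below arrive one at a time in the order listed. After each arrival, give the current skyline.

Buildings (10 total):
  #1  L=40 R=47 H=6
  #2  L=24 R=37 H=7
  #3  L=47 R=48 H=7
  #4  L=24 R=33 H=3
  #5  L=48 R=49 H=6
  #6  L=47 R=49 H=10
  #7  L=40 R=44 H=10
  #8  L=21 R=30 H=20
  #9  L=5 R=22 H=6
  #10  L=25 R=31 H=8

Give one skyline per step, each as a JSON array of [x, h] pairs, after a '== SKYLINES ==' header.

== SKYLINES ==
[[40,6],[47,0]]
[[24,7],[37,0],[40,6],[47,0]]
[[24,7],[37,0],[40,6],[47,7],[48,0]]
[[24,7],[37,0],[40,6],[47,7],[48,0]]
[[24,7],[37,0],[40,6],[47,7],[48,6],[49,0]]
[[24,7],[37,0],[40,6],[47,10],[49,0]]
[[24,7],[37,0],[40,10],[44,6],[47,10],[49,0]]
[[21,20],[30,7],[37,0],[40,10],[44,6],[47,10],[49,0]]
[[5,6],[21,20],[30,7],[37,0],[40,10],[44,6],[47,10],[49,0]]
[[5,6],[21,20],[30,8],[31,7],[37,0],[40,10],[44,6],[47,10],[49,0]]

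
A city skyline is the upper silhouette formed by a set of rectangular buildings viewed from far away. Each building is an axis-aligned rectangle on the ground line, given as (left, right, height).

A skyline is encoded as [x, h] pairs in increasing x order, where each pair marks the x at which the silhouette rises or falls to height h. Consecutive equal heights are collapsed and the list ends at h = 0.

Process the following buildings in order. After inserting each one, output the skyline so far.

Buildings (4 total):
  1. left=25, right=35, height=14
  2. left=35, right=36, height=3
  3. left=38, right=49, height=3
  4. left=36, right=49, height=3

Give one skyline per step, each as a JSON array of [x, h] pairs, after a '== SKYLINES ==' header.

== SKYLINES ==
[[25,14],[35,0]]
[[25,14],[35,3],[36,0]]
[[25,14],[35,3],[36,0],[38,3],[49,0]]
[[25,14],[35,3],[49,0]]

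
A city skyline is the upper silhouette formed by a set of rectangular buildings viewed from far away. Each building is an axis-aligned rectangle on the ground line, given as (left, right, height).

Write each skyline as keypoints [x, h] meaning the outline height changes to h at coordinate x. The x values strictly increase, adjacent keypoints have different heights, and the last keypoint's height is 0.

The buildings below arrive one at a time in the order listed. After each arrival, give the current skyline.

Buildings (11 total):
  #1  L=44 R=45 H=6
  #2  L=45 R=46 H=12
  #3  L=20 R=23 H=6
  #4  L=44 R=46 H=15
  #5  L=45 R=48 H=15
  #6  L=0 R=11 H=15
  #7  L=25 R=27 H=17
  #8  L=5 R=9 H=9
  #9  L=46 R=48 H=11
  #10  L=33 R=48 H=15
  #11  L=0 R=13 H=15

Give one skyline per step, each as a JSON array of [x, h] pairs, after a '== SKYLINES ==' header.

== SKYLINES ==
[[44,6],[45,0]]
[[44,6],[45,12],[46,0]]
[[20,6],[23,0],[44,6],[45,12],[46,0]]
[[20,6],[23,0],[44,15],[46,0]]
[[20,6],[23,0],[44,15],[48,0]]
[[0,15],[11,0],[20,6],[23,0],[44,15],[48,0]]
[[0,15],[11,0],[20,6],[23,0],[25,17],[27,0],[44,15],[48,0]]
[[0,15],[11,0],[20,6],[23,0],[25,17],[27,0],[44,15],[48,0]]
[[0,15],[11,0],[20,6],[23,0],[25,17],[27,0],[44,15],[48,0]]
[[0,15],[11,0],[20,6],[23,0],[25,17],[27,0],[33,15],[48,0]]
[[0,15],[13,0],[20,6],[23,0],[25,17],[27,0],[33,15],[48,0]]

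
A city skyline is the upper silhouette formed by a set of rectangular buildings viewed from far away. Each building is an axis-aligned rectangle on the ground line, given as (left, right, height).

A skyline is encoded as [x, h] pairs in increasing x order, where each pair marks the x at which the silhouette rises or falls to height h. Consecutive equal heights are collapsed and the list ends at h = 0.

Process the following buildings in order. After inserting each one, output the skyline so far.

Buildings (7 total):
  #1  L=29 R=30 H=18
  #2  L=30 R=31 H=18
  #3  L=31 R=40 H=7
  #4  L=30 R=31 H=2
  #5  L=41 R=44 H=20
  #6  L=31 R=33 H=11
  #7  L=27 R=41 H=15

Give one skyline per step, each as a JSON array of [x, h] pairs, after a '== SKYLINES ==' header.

== SKYLINES ==
[[29,18],[30,0]]
[[29,18],[31,0]]
[[29,18],[31,7],[40,0]]
[[29,18],[31,7],[40,0]]
[[29,18],[31,7],[40,0],[41,20],[44,0]]
[[29,18],[31,11],[33,7],[40,0],[41,20],[44,0]]
[[27,15],[29,18],[31,15],[41,20],[44,0]]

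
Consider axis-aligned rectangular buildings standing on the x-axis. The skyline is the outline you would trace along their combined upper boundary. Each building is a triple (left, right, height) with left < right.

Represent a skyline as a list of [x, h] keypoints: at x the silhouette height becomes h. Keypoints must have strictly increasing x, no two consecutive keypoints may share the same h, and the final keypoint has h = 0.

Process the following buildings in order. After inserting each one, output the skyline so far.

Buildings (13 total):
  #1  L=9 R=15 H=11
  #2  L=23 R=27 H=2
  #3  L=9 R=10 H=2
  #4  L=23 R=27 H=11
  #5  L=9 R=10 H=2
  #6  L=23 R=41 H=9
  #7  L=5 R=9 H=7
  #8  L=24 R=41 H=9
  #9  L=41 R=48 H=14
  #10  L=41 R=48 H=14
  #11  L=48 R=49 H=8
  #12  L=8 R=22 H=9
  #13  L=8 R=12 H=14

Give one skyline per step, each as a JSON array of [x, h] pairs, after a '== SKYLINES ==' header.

== SKYLINES ==
[[9,11],[15,0]]
[[9,11],[15,0],[23,2],[27,0]]
[[9,11],[15,0],[23,2],[27,0]]
[[9,11],[15,0],[23,11],[27,0]]
[[9,11],[15,0],[23,11],[27,0]]
[[9,11],[15,0],[23,11],[27,9],[41,0]]
[[5,7],[9,11],[15,0],[23,11],[27,9],[41,0]]
[[5,7],[9,11],[15,0],[23,11],[27,9],[41,0]]
[[5,7],[9,11],[15,0],[23,11],[27,9],[41,14],[48,0]]
[[5,7],[9,11],[15,0],[23,11],[27,9],[41,14],[48,0]]
[[5,7],[9,11],[15,0],[23,11],[27,9],[41,14],[48,8],[49,0]]
[[5,7],[8,9],[9,11],[15,9],[22,0],[23,11],[27,9],[41,14],[48,8],[49,0]]
[[5,7],[8,14],[12,11],[15,9],[22,0],[23,11],[27,9],[41,14],[48,8],[49,0]]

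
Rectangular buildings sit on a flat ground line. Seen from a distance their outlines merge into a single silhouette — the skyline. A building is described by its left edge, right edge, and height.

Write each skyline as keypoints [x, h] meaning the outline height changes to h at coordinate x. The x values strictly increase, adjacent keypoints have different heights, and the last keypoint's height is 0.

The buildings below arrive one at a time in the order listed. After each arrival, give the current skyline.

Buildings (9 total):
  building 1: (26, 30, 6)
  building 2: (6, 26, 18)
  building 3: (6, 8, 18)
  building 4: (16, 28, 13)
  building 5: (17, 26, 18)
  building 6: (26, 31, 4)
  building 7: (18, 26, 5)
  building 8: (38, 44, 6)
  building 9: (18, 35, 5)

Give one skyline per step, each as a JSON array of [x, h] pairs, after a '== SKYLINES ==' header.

== SKYLINES ==
[[26,6],[30,0]]
[[6,18],[26,6],[30,0]]
[[6,18],[26,6],[30,0]]
[[6,18],[26,13],[28,6],[30,0]]
[[6,18],[26,13],[28,6],[30,0]]
[[6,18],[26,13],[28,6],[30,4],[31,0]]
[[6,18],[26,13],[28,6],[30,4],[31,0]]
[[6,18],[26,13],[28,6],[30,4],[31,0],[38,6],[44,0]]
[[6,18],[26,13],[28,6],[30,5],[35,0],[38,6],[44,0]]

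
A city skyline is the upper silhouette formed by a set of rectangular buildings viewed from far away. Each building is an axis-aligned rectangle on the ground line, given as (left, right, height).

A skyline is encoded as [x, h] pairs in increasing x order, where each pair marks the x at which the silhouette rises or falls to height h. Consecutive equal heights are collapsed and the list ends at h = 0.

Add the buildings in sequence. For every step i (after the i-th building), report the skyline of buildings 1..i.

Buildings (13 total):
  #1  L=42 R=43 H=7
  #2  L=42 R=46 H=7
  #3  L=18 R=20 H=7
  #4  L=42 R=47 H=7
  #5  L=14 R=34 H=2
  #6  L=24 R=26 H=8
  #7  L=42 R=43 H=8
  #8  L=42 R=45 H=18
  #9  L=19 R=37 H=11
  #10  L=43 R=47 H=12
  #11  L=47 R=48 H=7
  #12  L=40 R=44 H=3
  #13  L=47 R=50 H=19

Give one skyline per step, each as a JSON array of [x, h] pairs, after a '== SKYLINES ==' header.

== SKYLINES ==
[[42,7],[43,0]]
[[42,7],[46,0]]
[[18,7],[20,0],[42,7],[46,0]]
[[18,7],[20,0],[42,7],[47,0]]
[[14,2],[18,7],[20,2],[34,0],[42,7],[47,0]]
[[14,2],[18,7],[20,2],[24,8],[26,2],[34,0],[42,7],[47,0]]
[[14,2],[18,7],[20,2],[24,8],[26,2],[34,0],[42,8],[43,7],[47,0]]
[[14,2],[18,7],[20,2],[24,8],[26,2],[34,0],[42,18],[45,7],[47,0]]
[[14,2],[18,7],[19,11],[37,0],[42,18],[45,7],[47,0]]
[[14,2],[18,7],[19,11],[37,0],[42,18],[45,12],[47,0]]
[[14,2],[18,7],[19,11],[37,0],[42,18],[45,12],[47,7],[48,0]]
[[14,2],[18,7],[19,11],[37,0],[40,3],[42,18],[45,12],[47,7],[48,0]]
[[14,2],[18,7],[19,11],[37,0],[40,3],[42,18],[45,12],[47,19],[50,0]]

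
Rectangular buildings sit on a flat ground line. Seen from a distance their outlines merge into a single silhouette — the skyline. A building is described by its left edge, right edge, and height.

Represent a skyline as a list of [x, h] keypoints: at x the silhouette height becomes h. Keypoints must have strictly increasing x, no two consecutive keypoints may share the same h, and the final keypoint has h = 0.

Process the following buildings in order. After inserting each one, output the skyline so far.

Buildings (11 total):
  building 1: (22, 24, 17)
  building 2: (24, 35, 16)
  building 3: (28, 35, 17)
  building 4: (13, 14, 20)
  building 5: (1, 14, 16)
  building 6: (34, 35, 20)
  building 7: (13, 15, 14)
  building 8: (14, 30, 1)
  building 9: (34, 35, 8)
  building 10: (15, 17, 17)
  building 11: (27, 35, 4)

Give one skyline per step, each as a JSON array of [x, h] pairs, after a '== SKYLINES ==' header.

== SKYLINES ==
[[22,17],[24,0]]
[[22,17],[24,16],[35,0]]
[[22,17],[24,16],[28,17],[35,0]]
[[13,20],[14,0],[22,17],[24,16],[28,17],[35,0]]
[[1,16],[13,20],[14,0],[22,17],[24,16],[28,17],[35,0]]
[[1,16],[13,20],[14,0],[22,17],[24,16],[28,17],[34,20],[35,0]]
[[1,16],[13,20],[14,14],[15,0],[22,17],[24,16],[28,17],[34,20],[35,0]]
[[1,16],[13,20],[14,14],[15,1],[22,17],[24,16],[28,17],[34,20],[35,0]]
[[1,16],[13,20],[14,14],[15,1],[22,17],[24,16],[28,17],[34,20],[35,0]]
[[1,16],[13,20],[14,14],[15,17],[17,1],[22,17],[24,16],[28,17],[34,20],[35,0]]
[[1,16],[13,20],[14,14],[15,17],[17,1],[22,17],[24,16],[28,17],[34,20],[35,0]]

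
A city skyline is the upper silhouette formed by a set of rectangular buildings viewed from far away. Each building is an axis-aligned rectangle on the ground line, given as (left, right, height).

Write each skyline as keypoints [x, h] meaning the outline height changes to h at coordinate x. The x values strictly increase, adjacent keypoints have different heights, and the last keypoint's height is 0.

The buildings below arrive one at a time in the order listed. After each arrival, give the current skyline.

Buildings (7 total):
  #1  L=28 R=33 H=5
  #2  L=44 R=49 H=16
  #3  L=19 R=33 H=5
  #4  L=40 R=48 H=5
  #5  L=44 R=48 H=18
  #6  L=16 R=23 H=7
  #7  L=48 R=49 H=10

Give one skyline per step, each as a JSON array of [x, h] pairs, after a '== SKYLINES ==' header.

== SKYLINES ==
[[28,5],[33,0]]
[[28,5],[33,0],[44,16],[49,0]]
[[19,5],[33,0],[44,16],[49,0]]
[[19,5],[33,0],[40,5],[44,16],[49,0]]
[[19,5],[33,0],[40,5],[44,18],[48,16],[49,0]]
[[16,7],[23,5],[33,0],[40,5],[44,18],[48,16],[49,0]]
[[16,7],[23,5],[33,0],[40,5],[44,18],[48,16],[49,0]]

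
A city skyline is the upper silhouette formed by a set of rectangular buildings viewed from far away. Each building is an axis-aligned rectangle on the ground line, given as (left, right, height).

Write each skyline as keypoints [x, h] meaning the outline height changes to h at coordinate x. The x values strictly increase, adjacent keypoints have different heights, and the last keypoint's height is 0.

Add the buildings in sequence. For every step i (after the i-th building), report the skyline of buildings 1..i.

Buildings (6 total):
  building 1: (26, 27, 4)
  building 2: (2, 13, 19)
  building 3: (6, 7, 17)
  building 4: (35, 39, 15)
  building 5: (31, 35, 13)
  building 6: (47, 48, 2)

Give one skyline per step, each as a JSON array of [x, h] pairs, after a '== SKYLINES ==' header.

== SKYLINES ==
[[26,4],[27,0]]
[[2,19],[13,0],[26,4],[27,0]]
[[2,19],[13,0],[26,4],[27,0]]
[[2,19],[13,0],[26,4],[27,0],[35,15],[39,0]]
[[2,19],[13,0],[26,4],[27,0],[31,13],[35,15],[39,0]]
[[2,19],[13,0],[26,4],[27,0],[31,13],[35,15],[39,0],[47,2],[48,0]]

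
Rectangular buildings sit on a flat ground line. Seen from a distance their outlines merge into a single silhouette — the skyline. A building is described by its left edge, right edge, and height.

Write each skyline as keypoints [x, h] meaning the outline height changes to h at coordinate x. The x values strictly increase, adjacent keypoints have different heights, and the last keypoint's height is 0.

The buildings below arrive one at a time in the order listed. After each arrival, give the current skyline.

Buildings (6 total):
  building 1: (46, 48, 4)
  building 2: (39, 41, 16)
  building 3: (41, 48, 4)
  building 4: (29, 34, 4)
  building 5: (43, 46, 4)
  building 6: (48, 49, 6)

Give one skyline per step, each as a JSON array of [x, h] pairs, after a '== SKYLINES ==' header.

== SKYLINES ==
[[46,4],[48,0]]
[[39,16],[41,0],[46,4],[48,0]]
[[39,16],[41,4],[48,0]]
[[29,4],[34,0],[39,16],[41,4],[48,0]]
[[29,4],[34,0],[39,16],[41,4],[48,0]]
[[29,4],[34,0],[39,16],[41,4],[48,6],[49,0]]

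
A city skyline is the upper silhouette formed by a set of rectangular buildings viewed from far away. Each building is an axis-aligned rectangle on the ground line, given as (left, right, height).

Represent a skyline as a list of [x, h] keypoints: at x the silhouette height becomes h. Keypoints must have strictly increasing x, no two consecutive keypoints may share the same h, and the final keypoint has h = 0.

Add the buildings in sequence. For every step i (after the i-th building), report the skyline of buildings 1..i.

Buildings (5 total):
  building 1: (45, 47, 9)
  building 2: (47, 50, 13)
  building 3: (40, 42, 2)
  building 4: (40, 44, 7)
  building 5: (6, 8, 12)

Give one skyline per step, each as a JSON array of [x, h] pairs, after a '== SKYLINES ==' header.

== SKYLINES ==
[[45,9],[47,0]]
[[45,9],[47,13],[50,0]]
[[40,2],[42,0],[45,9],[47,13],[50,0]]
[[40,7],[44,0],[45,9],[47,13],[50,0]]
[[6,12],[8,0],[40,7],[44,0],[45,9],[47,13],[50,0]]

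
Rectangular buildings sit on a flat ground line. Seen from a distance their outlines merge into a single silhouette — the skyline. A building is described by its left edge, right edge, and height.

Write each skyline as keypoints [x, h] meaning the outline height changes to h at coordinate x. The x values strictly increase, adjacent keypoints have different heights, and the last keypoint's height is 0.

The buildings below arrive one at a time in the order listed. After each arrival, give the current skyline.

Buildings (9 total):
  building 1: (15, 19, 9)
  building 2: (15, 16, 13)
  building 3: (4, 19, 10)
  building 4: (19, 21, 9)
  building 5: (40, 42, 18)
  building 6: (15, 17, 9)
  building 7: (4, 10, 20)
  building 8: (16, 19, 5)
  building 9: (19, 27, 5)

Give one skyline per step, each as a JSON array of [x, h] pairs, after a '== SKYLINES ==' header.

== SKYLINES ==
[[15,9],[19,0]]
[[15,13],[16,9],[19,0]]
[[4,10],[15,13],[16,10],[19,0]]
[[4,10],[15,13],[16,10],[19,9],[21,0]]
[[4,10],[15,13],[16,10],[19,9],[21,0],[40,18],[42,0]]
[[4,10],[15,13],[16,10],[19,9],[21,0],[40,18],[42,0]]
[[4,20],[10,10],[15,13],[16,10],[19,9],[21,0],[40,18],[42,0]]
[[4,20],[10,10],[15,13],[16,10],[19,9],[21,0],[40,18],[42,0]]
[[4,20],[10,10],[15,13],[16,10],[19,9],[21,5],[27,0],[40,18],[42,0]]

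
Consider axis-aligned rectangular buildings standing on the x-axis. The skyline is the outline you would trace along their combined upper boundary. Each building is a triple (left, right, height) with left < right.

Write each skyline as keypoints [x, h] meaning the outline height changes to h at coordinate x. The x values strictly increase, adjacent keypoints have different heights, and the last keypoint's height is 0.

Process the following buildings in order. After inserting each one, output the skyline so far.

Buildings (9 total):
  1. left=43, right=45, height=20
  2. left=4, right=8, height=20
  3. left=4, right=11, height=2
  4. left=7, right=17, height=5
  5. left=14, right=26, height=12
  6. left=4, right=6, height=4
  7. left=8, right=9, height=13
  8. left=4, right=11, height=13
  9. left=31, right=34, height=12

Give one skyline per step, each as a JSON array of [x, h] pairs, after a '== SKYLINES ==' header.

== SKYLINES ==
[[43,20],[45,0]]
[[4,20],[8,0],[43,20],[45,0]]
[[4,20],[8,2],[11,0],[43,20],[45,0]]
[[4,20],[8,5],[17,0],[43,20],[45,0]]
[[4,20],[8,5],[14,12],[26,0],[43,20],[45,0]]
[[4,20],[8,5],[14,12],[26,0],[43,20],[45,0]]
[[4,20],[8,13],[9,5],[14,12],[26,0],[43,20],[45,0]]
[[4,20],[8,13],[11,5],[14,12],[26,0],[43,20],[45,0]]
[[4,20],[8,13],[11,5],[14,12],[26,0],[31,12],[34,0],[43,20],[45,0]]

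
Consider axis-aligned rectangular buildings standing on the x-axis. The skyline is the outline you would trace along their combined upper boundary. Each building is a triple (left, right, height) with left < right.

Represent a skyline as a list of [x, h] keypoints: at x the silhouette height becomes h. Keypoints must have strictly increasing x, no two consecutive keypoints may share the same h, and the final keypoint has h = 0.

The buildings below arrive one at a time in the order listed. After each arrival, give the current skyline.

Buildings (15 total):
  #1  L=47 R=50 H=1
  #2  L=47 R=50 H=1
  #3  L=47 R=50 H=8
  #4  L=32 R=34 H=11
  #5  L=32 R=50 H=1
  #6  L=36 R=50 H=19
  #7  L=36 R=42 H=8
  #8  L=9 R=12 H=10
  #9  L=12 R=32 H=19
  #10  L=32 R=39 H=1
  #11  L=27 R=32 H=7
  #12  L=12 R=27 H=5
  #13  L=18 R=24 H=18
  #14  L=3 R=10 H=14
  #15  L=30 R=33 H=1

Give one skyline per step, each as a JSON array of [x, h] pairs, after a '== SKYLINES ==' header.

== SKYLINES ==
[[47,1],[50,0]]
[[47,1],[50,0]]
[[47,8],[50,0]]
[[32,11],[34,0],[47,8],[50,0]]
[[32,11],[34,1],[47,8],[50,0]]
[[32,11],[34,1],[36,19],[50,0]]
[[32,11],[34,1],[36,19],[50,0]]
[[9,10],[12,0],[32,11],[34,1],[36,19],[50,0]]
[[9,10],[12,19],[32,11],[34,1],[36,19],[50,0]]
[[9,10],[12,19],[32,11],[34,1],[36,19],[50,0]]
[[9,10],[12,19],[32,11],[34,1],[36,19],[50,0]]
[[9,10],[12,19],[32,11],[34,1],[36,19],[50,0]]
[[9,10],[12,19],[32,11],[34,1],[36,19],[50,0]]
[[3,14],[10,10],[12,19],[32,11],[34,1],[36,19],[50,0]]
[[3,14],[10,10],[12,19],[32,11],[34,1],[36,19],[50,0]]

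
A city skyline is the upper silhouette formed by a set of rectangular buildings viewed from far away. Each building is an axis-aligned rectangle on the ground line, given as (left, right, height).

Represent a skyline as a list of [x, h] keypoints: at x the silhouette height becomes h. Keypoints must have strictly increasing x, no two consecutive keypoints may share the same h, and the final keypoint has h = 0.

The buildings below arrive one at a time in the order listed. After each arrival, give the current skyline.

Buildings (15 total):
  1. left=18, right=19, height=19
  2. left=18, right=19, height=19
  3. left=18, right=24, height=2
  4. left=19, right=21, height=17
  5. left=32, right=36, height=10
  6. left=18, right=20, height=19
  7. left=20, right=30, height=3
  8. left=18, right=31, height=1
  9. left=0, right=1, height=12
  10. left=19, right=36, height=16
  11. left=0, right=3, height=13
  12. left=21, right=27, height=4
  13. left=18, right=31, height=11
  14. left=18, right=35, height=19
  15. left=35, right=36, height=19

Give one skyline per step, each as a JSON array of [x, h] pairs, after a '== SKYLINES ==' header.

== SKYLINES ==
[[18,19],[19,0]]
[[18,19],[19,0]]
[[18,19],[19,2],[24,0]]
[[18,19],[19,17],[21,2],[24,0]]
[[18,19],[19,17],[21,2],[24,0],[32,10],[36,0]]
[[18,19],[20,17],[21,2],[24,0],[32,10],[36,0]]
[[18,19],[20,17],[21,3],[30,0],[32,10],[36,0]]
[[18,19],[20,17],[21,3],[30,1],[31,0],[32,10],[36,0]]
[[0,12],[1,0],[18,19],[20,17],[21,3],[30,1],[31,0],[32,10],[36,0]]
[[0,12],[1,0],[18,19],[20,17],[21,16],[36,0]]
[[0,13],[3,0],[18,19],[20,17],[21,16],[36,0]]
[[0,13],[3,0],[18,19],[20,17],[21,16],[36,0]]
[[0,13],[3,0],[18,19],[20,17],[21,16],[36,0]]
[[0,13],[3,0],[18,19],[35,16],[36,0]]
[[0,13],[3,0],[18,19],[36,0]]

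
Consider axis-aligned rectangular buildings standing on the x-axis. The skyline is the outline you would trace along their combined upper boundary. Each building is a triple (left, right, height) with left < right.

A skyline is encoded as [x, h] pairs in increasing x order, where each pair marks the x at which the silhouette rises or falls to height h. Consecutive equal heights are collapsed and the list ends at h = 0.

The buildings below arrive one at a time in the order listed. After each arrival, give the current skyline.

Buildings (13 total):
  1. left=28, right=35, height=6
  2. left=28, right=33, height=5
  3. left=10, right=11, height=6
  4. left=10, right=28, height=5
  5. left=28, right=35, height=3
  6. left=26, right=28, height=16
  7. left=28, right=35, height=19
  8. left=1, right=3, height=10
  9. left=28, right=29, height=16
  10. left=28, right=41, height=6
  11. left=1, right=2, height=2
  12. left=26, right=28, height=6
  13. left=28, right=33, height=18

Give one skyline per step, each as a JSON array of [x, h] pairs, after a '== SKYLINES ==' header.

== SKYLINES ==
[[28,6],[35,0]]
[[28,6],[35,0]]
[[10,6],[11,0],[28,6],[35,0]]
[[10,6],[11,5],[28,6],[35,0]]
[[10,6],[11,5],[28,6],[35,0]]
[[10,6],[11,5],[26,16],[28,6],[35,0]]
[[10,6],[11,5],[26,16],[28,19],[35,0]]
[[1,10],[3,0],[10,6],[11,5],[26,16],[28,19],[35,0]]
[[1,10],[3,0],[10,6],[11,5],[26,16],[28,19],[35,0]]
[[1,10],[3,0],[10,6],[11,5],[26,16],[28,19],[35,6],[41,0]]
[[1,10],[3,0],[10,6],[11,5],[26,16],[28,19],[35,6],[41,0]]
[[1,10],[3,0],[10,6],[11,5],[26,16],[28,19],[35,6],[41,0]]
[[1,10],[3,0],[10,6],[11,5],[26,16],[28,19],[35,6],[41,0]]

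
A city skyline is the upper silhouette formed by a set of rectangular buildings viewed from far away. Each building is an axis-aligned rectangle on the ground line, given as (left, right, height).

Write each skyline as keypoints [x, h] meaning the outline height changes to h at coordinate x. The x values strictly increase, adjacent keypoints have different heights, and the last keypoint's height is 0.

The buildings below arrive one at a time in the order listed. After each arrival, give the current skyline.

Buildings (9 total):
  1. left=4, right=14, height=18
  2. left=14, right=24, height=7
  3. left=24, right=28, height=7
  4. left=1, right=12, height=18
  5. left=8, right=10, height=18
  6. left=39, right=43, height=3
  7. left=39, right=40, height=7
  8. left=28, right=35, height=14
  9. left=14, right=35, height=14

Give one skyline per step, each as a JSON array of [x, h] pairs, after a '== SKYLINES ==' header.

== SKYLINES ==
[[4,18],[14,0]]
[[4,18],[14,7],[24,0]]
[[4,18],[14,7],[28,0]]
[[1,18],[14,7],[28,0]]
[[1,18],[14,7],[28,0]]
[[1,18],[14,7],[28,0],[39,3],[43,0]]
[[1,18],[14,7],[28,0],[39,7],[40,3],[43,0]]
[[1,18],[14,7],[28,14],[35,0],[39,7],[40,3],[43,0]]
[[1,18],[14,14],[35,0],[39,7],[40,3],[43,0]]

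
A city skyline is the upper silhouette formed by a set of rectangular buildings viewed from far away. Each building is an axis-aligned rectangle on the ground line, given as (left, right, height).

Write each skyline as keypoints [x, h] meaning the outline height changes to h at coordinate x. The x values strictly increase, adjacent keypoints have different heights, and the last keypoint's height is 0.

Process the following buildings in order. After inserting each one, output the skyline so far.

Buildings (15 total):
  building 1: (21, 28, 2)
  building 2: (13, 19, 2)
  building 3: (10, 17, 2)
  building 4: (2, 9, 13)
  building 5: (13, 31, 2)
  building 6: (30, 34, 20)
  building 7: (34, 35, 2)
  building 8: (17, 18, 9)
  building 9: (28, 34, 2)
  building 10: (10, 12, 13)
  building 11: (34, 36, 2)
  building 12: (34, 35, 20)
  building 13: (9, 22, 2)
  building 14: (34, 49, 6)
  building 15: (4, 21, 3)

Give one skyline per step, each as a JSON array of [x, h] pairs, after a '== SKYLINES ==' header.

== SKYLINES ==
[[21,2],[28,0]]
[[13,2],[19,0],[21,2],[28,0]]
[[10,2],[19,0],[21,2],[28,0]]
[[2,13],[9,0],[10,2],[19,0],[21,2],[28,0]]
[[2,13],[9,0],[10,2],[31,0]]
[[2,13],[9,0],[10,2],[30,20],[34,0]]
[[2,13],[9,0],[10,2],[30,20],[34,2],[35,0]]
[[2,13],[9,0],[10,2],[17,9],[18,2],[30,20],[34,2],[35,0]]
[[2,13],[9,0],[10,2],[17,9],[18,2],[30,20],[34,2],[35,0]]
[[2,13],[9,0],[10,13],[12,2],[17,9],[18,2],[30,20],[34,2],[35,0]]
[[2,13],[9,0],[10,13],[12,2],[17,9],[18,2],[30,20],[34,2],[36,0]]
[[2,13],[9,0],[10,13],[12,2],[17,9],[18,2],[30,20],[35,2],[36,0]]
[[2,13],[9,2],[10,13],[12,2],[17,9],[18,2],[30,20],[35,2],[36,0]]
[[2,13],[9,2],[10,13],[12,2],[17,9],[18,2],[30,20],[35,6],[49,0]]
[[2,13],[9,3],[10,13],[12,3],[17,9],[18,3],[21,2],[30,20],[35,6],[49,0]]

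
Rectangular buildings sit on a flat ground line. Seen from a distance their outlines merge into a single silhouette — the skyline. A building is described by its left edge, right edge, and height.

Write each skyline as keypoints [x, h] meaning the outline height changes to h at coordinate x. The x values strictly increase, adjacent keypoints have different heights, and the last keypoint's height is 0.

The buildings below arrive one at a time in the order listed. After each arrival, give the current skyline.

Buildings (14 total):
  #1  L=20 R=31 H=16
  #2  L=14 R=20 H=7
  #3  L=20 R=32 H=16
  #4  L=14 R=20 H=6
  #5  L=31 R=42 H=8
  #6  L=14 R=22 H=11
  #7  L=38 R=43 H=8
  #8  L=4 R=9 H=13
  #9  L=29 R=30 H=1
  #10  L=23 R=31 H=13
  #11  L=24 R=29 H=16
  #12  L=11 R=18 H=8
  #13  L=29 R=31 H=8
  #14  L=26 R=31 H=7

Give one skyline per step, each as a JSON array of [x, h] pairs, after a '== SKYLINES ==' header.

== SKYLINES ==
[[20,16],[31,0]]
[[14,7],[20,16],[31,0]]
[[14,7],[20,16],[32,0]]
[[14,7],[20,16],[32,0]]
[[14,7],[20,16],[32,8],[42,0]]
[[14,11],[20,16],[32,8],[42,0]]
[[14,11],[20,16],[32,8],[43,0]]
[[4,13],[9,0],[14,11],[20,16],[32,8],[43,0]]
[[4,13],[9,0],[14,11],[20,16],[32,8],[43,0]]
[[4,13],[9,0],[14,11],[20,16],[32,8],[43,0]]
[[4,13],[9,0],[14,11],[20,16],[32,8],[43,0]]
[[4,13],[9,0],[11,8],[14,11],[20,16],[32,8],[43,0]]
[[4,13],[9,0],[11,8],[14,11],[20,16],[32,8],[43,0]]
[[4,13],[9,0],[11,8],[14,11],[20,16],[32,8],[43,0]]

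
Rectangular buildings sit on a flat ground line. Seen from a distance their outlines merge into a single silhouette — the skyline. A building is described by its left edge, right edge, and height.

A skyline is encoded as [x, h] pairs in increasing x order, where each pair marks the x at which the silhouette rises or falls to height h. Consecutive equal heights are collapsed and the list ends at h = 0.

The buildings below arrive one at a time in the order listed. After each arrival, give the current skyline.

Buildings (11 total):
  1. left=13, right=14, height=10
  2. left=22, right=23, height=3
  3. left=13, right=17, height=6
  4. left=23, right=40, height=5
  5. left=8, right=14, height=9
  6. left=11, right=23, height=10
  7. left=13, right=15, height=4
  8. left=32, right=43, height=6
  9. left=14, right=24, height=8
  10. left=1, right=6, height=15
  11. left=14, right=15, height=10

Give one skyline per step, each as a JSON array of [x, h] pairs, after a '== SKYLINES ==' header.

== SKYLINES ==
[[13,10],[14,0]]
[[13,10],[14,0],[22,3],[23,0]]
[[13,10],[14,6],[17,0],[22,3],[23,0]]
[[13,10],[14,6],[17,0],[22,3],[23,5],[40,0]]
[[8,9],[13,10],[14,6],[17,0],[22,3],[23,5],[40,0]]
[[8,9],[11,10],[23,5],[40,0]]
[[8,9],[11,10],[23,5],[40,0]]
[[8,9],[11,10],[23,5],[32,6],[43,0]]
[[8,9],[11,10],[23,8],[24,5],[32,6],[43,0]]
[[1,15],[6,0],[8,9],[11,10],[23,8],[24,5],[32,6],[43,0]]
[[1,15],[6,0],[8,9],[11,10],[23,8],[24,5],[32,6],[43,0]]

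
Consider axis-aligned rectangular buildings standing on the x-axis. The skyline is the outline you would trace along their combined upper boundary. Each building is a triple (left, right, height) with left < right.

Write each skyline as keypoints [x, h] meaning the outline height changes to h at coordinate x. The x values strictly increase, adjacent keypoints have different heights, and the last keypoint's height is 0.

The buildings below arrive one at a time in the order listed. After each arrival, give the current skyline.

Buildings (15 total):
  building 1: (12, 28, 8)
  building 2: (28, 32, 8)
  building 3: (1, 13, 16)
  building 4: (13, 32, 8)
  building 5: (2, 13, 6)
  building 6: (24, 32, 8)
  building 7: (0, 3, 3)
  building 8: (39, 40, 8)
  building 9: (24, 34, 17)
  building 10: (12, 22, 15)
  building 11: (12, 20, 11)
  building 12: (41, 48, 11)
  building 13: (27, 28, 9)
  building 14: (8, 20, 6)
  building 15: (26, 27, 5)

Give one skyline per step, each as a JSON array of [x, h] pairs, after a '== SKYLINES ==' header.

== SKYLINES ==
[[12,8],[28,0]]
[[12,8],[32,0]]
[[1,16],[13,8],[32,0]]
[[1,16],[13,8],[32,0]]
[[1,16],[13,8],[32,0]]
[[1,16],[13,8],[32,0]]
[[0,3],[1,16],[13,8],[32,0]]
[[0,3],[1,16],[13,8],[32,0],[39,8],[40,0]]
[[0,3],[1,16],[13,8],[24,17],[34,0],[39,8],[40,0]]
[[0,3],[1,16],[13,15],[22,8],[24,17],[34,0],[39,8],[40,0]]
[[0,3],[1,16],[13,15],[22,8],[24,17],[34,0],[39,8],[40,0]]
[[0,3],[1,16],[13,15],[22,8],[24,17],[34,0],[39,8],[40,0],[41,11],[48,0]]
[[0,3],[1,16],[13,15],[22,8],[24,17],[34,0],[39,8],[40,0],[41,11],[48,0]]
[[0,3],[1,16],[13,15],[22,8],[24,17],[34,0],[39,8],[40,0],[41,11],[48,0]]
[[0,3],[1,16],[13,15],[22,8],[24,17],[34,0],[39,8],[40,0],[41,11],[48,0]]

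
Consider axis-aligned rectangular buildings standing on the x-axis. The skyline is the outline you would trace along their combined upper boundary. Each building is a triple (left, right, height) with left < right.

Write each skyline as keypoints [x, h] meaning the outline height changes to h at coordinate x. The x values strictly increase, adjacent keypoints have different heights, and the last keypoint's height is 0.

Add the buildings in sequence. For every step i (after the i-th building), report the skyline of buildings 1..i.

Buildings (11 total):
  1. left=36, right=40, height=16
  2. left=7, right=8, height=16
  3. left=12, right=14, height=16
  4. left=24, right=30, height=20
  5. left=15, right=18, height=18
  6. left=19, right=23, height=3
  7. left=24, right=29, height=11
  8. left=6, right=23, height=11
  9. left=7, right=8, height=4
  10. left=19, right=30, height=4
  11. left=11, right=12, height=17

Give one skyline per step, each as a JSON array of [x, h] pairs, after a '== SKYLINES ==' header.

== SKYLINES ==
[[36,16],[40,0]]
[[7,16],[8,0],[36,16],[40,0]]
[[7,16],[8,0],[12,16],[14,0],[36,16],[40,0]]
[[7,16],[8,0],[12,16],[14,0],[24,20],[30,0],[36,16],[40,0]]
[[7,16],[8,0],[12,16],[14,0],[15,18],[18,0],[24,20],[30,0],[36,16],[40,0]]
[[7,16],[8,0],[12,16],[14,0],[15,18],[18,0],[19,3],[23,0],[24,20],[30,0],[36,16],[40,0]]
[[7,16],[8,0],[12,16],[14,0],[15,18],[18,0],[19,3],[23,0],[24,20],[30,0],[36,16],[40,0]]
[[6,11],[7,16],[8,11],[12,16],[14,11],[15,18],[18,11],[23,0],[24,20],[30,0],[36,16],[40,0]]
[[6,11],[7,16],[8,11],[12,16],[14,11],[15,18],[18,11],[23,0],[24,20],[30,0],[36,16],[40,0]]
[[6,11],[7,16],[8,11],[12,16],[14,11],[15,18],[18,11],[23,4],[24,20],[30,0],[36,16],[40,0]]
[[6,11],[7,16],[8,11],[11,17],[12,16],[14,11],[15,18],[18,11],[23,4],[24,20],[30,0],[36,16],[40,0]]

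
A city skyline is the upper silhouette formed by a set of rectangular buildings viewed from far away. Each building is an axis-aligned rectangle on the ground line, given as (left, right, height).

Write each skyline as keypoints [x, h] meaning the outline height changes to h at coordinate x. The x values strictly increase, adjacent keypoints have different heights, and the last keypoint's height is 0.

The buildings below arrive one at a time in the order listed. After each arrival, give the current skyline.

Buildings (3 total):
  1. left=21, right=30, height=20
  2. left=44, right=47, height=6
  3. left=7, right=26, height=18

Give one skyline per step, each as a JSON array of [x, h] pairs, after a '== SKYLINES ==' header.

== SKYLINES ==
[[21,20],[30,0]]
[[21,20],[30,0],[44,6],[47,0]]
[[7,18],[21,20],[30,0],[44,6],[47,0]]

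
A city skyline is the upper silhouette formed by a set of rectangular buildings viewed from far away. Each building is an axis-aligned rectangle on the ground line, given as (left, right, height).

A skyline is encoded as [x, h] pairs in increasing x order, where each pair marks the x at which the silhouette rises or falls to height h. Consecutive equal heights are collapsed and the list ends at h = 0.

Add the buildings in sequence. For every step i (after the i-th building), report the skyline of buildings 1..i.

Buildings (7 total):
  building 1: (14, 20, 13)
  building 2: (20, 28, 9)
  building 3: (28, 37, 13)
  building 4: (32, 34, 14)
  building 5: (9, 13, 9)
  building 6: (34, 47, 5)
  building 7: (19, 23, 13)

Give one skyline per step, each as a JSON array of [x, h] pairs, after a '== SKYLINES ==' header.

== SKYLINES ==
[[14,13],[20,0]]
[[14,13],[20,9],[28,0]]
[[14,13],[20,9],[28,13],[37,0]]
[[14,13],[20,9],[28,13],[32,14],[34,13],[37,0]]
[[9,9],[13,0],[14,13],[20,9],[28,13],[32,14],[34,13],[37,0]]
[[9,9],[13,0],[14,13],[20,9],[28,13],[32,14],[34,13],[37,5],[47,0]]
[[9,9],[13,0],[14,13],[23,9],[28,13],[32,14],[34,13],[37,5],[47,0]]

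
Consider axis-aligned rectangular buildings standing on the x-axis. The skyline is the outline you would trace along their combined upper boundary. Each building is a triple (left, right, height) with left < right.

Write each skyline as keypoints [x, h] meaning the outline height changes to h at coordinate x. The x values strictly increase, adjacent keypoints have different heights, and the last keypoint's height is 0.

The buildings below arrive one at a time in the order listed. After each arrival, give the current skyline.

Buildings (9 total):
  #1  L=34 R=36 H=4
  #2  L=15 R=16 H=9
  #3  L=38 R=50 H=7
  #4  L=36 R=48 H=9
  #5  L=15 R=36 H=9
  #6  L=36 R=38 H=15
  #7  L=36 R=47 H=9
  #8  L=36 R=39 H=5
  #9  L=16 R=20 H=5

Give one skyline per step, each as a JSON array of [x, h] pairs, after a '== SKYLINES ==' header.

== SKYLINES ==
[[34,4],[36,0]]
[[15,9],[16,0],[34,4],[36,0]]
[[15,9],[16,0],[34,4],[36,0],[38,7],[50,0]]
[[15,9],[16,0],[34,4],[36,9],[48,7],[50,0]]
[[15,9],[48,7],[50,0]]
[[15,9],[36,15],[38,9],[48,7],[50,0]]
[[15,9],[36,15],[38,9],[48,7],[50,0]]
[[15,9],[36,15],[38,9],[48,7],[50,0]]
[[15,9],[36,15],[38,9],[48,7],[50,0]]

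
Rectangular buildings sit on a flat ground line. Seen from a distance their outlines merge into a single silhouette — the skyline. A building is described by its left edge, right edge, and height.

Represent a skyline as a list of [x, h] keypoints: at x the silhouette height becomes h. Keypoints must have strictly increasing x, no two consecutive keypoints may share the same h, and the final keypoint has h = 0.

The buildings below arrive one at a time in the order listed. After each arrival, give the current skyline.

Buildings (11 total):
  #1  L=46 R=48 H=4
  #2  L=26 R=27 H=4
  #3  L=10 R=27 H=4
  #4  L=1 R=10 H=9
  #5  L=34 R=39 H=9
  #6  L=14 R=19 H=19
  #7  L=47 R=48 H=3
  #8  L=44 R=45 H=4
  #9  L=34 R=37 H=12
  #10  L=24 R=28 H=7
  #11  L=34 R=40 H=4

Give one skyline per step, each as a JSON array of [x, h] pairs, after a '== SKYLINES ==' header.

== SKYLINES ==
[[46,4],[48,0]]
[[26,4],[27,0],[46,4],[48,0]]
[[10,4],[27,0],[46,4],[48,0]]
[[1,9],[10,4],[27,0],[46,4],[48,0]]
[[1,9],[10,4],[27,0],[34,9],[39,0],[46,4],[48,0]]
[[1,9],[10,4],[14,19],[19,4],[27,0],[34,9],[39,0],[46,4],[48,0]]
[[1,9],[10,4],[14,19],[19,4],[27,0],[34,9],[39,0],[46,4],[48,0]]
[[1,9],[10,4],[14,19],[19,4],[27,0],[34,9],[39,0],[44,4],[45,0],[46,4],[48,0]]
[[1,9],[10,4],[14,19],[19,4],[27,0],[34,12],[37,9],[39,0],[44,4],[45,0],[46,4],[48,0]]
[[1,9],[10,4],[14,19],[19,4],[24,7],[28,0],[34,12],[37,9],[39,0],[44,4],[45,0],[46,4],[48,0]]
[[1,9],[10,4],[14,19],[19,4],[24,7],[28,0],[34,12],[37,9],[39,4],[40,0],[44,4],[45,0],[46,4],[48,0]]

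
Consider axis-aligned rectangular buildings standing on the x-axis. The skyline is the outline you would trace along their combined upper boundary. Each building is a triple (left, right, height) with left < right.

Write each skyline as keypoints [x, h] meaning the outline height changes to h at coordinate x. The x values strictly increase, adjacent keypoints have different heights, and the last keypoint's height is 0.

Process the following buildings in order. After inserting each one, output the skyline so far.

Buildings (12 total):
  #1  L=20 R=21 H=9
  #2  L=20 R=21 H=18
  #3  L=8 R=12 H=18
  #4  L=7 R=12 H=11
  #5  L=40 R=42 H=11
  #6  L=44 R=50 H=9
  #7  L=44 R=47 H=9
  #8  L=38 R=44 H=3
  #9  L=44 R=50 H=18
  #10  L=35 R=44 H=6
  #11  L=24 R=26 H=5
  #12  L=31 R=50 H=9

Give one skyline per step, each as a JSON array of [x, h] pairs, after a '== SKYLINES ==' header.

== SKYLINES ==
[[20,9],[21,0]]
[[20,18],[21,0]]
[[8,18],[12,0],[20,18],[21,0]]
[[7,11],[8,18],[12,0],[20,18],[21,0]]
[[7,11],[8,18],[12,0],[20,18],[21,0],[40,11],[42,0]]
[[7,11],[8,18],[12,0],[20,18],[21,0],[40,11],[42,0],[44,9],[50,0]]
[[7,11],[8,18],[12,0],[20,18],[21,0],[40,11],[42,0],[44,9],[50,0]]
[[7,11],[8,18],[12,0],[20,18],[21,0],[38,3],[40,11],[42,3],[44,9],[50,0]]
[[7,11],[8,18],[12,0],[20,18],[21,0],[38,3],[40,11],[42,3],[44,18],[50,0]]
[[7,11],[8,18],[12,0],[20,18],[21,0],[35,6],[40,11],[42,6],[44,18],[50,0]]
[[7,11],[8,18],[12,0],[20,18],[21,0],[24,5],[26,0],[35,6],[40,11],[42,6],[44,18],[50,0]]
[[7,11],[8,18],[12,0],[20,18],[21,0],[24,5],[26,0],[31,9],[40,11],[42,9],[44,18],[50,0]]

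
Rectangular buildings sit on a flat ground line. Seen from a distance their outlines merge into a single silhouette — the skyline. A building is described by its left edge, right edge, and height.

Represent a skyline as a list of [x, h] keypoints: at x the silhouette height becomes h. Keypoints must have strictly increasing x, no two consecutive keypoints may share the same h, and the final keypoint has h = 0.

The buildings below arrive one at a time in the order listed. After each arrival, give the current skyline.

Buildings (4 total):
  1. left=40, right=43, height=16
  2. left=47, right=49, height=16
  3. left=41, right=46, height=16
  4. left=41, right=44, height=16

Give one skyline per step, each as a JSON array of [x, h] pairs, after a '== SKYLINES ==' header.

== SKYLINES ==
[[40,16],[43,0]]
[[40,16],[43,0],[47,16],[49,0]]
[[40,16],[46,0],[47,16],[49,0]]
[[40,16],[46,0],[47,16],[49,0]]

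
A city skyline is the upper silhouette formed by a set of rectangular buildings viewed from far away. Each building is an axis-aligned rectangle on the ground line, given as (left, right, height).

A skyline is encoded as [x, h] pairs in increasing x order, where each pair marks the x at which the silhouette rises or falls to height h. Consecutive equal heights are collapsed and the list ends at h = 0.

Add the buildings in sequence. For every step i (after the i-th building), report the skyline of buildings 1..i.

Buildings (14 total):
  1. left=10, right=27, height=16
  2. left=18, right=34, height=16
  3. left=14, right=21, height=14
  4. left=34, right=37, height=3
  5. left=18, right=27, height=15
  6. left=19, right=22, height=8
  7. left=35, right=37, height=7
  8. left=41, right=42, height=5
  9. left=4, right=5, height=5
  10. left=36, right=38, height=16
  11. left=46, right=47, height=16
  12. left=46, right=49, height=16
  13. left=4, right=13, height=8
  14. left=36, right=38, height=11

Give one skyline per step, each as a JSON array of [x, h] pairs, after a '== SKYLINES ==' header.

== SKYLINES ==
[[10,16],[27,0]]
[[10,16],[34,0]]
[[10,16],[34,0]]
[[10,16],[34,3],[37,0]]
[[10,16],[34,3],[37,0]]
[[10,16],[34,3],[37,0]]
[[10,16],[34,3],[35,7],[37,0]]
[[10,16],[34,3],[35,7],[37,0],[41,5],[42,0]]
[[4,5],[5,0],[10,16],[34,3],[35,7],[37,0],[41,5],[42,0]]
[[4,5],[5,0],[10,16],[34,3],[35,7],[36,16],[38,0],[41,5],[42,0]]
[[4,5],[5,0],[10,16],[34,3],[35,7],[36,16],[38,0],[41,5],[42,0],[46,16],[47,0]]
[[4,5],[5,0],[10,16],[34,3],[35,7],[36,16],[38,0],[41,5],[42,0],[46,16],[49,0]]
[[4,8],[10,16],[34,3],[35,7],[36,16],[38,0],[41,5],[42,0],[46,16],[49,0]]
[[4,8],[10,16],[34,3],[35,7],[36,16],[38,0],[41,5],[42,0],[46,16],[49,0]]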